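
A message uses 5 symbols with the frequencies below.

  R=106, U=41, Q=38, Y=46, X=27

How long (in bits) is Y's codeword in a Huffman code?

Huffman merges, smallest pair first:
merge X(27) and Q(38): 65
merge U(41) and Y(46): 87
merge 65 and 87: 152
merge R(106) and 152: 258
The subtree containing Y is merged 3 times, so code length = 3.

3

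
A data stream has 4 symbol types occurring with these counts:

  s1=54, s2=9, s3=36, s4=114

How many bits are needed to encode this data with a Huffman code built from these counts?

Merge the two smallest weights repeatedly:
combine s2(9), s3(36) → 45
combine 45, s1(54) → 99
combine 99, s4(114) → 213
The encoded length is the sum of every internal node's weight: 45 + 99 + 213 = 357 bits.

357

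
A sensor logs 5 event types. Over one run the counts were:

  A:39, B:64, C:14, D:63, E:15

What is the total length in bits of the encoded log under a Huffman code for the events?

419

Greedily combine the two least-frequent nodes:
combine C(14), E(15) → 29
combine 29, A(39) → 68
combine D(63), B(64) → 127
combine 68, 127 → 195
The encoded length is the sum of every internal node's weight: 29 + 68 + 127 + 195 = 419 bits.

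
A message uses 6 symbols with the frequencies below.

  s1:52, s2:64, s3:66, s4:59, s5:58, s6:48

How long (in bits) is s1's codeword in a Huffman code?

3

Repeatedly merge the two smallest:
s6(48) + s1(52) → 100
s5(58) + s4(59) → 117
s2(64) + s3(66) → 130
100 + 117 → 217
130 + 217 → 347
s1 sits 3 levels below the root, so its codeword is 3 bits.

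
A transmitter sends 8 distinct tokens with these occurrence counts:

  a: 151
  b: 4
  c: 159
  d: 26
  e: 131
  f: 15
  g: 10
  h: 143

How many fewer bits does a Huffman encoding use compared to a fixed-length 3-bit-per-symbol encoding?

355

Fixed-length: 3 bits × 639 symbols = 1917 bits.
Huffman merges:
merge b(4) and g(10): 14
merge 14 and f(15): 29
merge d(26) and 29: 55
merge 55 and e(131): 186
merge h(143) and a(151): 294
merge c(159) and 186: 345
merge 294 and 345: 639
Huffman total = 14 + 29 + 55 + 186 + 294 + 345 + 639 = 1562 bits.
Saving = 1917 − 1562 = 355 bits.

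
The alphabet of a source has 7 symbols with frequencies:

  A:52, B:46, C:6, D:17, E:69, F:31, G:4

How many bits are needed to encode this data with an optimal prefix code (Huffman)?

Build the Huffman tree bottom-up:
merge G(4) and C(6): 10
merge 10 and D(17): 27
merge 27 and F(31): 58
merge B(46) and A(52): 98
merge 58 and E(69): 127
merge 98 and 127: 225
Total encoded bits = sum of merged weights = 10 + 27 + 58 + 98 + 127 + 225 = 545.

545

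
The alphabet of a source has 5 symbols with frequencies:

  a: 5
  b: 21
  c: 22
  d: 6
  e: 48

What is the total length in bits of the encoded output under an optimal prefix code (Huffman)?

199

Build the Huffman tree bottom-up:
merge a(5) and d(6): 11
merge 11 and b(21): 32
merge c(22) and 32: 54
merge e(48) and 54: 102
Each symbol's bit-cost is frequency × depth; summing gives 199 bits (equivalently 11 + 32 + 54 + 102).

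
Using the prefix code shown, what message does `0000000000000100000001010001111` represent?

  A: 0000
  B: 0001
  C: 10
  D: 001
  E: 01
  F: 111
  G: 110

AAAEABEBF

Read left to right; each codeword is recognised as soon as it completes (prefix code):
  0000→A | 0000→A | 0000→A | 01→E | 0000→A | 0001→B | 01→E | 0001→B | 111→F
Decoded message: AAAEABEBF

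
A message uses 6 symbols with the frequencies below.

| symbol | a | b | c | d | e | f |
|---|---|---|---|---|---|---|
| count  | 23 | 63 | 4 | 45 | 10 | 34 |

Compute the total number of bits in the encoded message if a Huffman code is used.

Greedily combine the two least-frequent nodes:
c(4) + e(10) → 14
14 + a(23) → 37
f(34) + 37 → 71
d(45) + b(63) → 108
71 + 108 → 179
Total encoded bits = sum of merged weights = 14 + 37 + 71 + 108 + 179 = 409.

409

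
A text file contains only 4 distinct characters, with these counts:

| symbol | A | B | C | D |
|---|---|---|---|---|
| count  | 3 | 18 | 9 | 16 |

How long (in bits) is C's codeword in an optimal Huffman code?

3

Huffman merges, smallest pair first:
merge A(3) and C(9): 12
merge 12 and D(16): 28
merge B(18) and 28: 46
C sits 3 levels below the root, so its codeword is 3 bits.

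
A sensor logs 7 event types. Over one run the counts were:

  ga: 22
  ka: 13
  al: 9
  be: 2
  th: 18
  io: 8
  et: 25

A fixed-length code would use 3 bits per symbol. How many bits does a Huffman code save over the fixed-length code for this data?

37

Fixed-length: 3 bits × 97 symbols = 291 bits.
Huffman merges:
be(2) + io(8) → 10
al(9) + 10 → 19
ka(13) + th(18) → 31
19 + ga(22) → 41
et(25) + 31 → 56
41 + 56 → 97
Huffman total = 10 + 19 + 31 + 41 + 56 + 97 = 254 bits.
Saving = 291 − 254 = 37 bits.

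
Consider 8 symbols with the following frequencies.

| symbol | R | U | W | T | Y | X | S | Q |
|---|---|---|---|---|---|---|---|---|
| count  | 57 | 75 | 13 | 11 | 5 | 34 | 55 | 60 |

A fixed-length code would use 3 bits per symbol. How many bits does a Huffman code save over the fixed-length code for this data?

Fixed-length: 3 bits × 310 symbols = 930 bits.
Huffman merges:
combine Y(5), T(11) → 16
combine W(13), 16 → 29
combine 29, X(34) → 63
combine S(55), R(57) → 112
combine Q(60), 63 → 123
combine U(75), 112 → 187
combine 123, 187 → 310
Huffman total = 16 + 29 + 63 + 112 + 123 + 187 + 310 = 840 bits.
Saving = 930 − 840 = 90 bits.

90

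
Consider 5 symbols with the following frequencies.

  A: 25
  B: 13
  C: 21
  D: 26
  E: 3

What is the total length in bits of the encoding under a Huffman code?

Merge the two smallest weights repeatedly:
merge E(3) and B(13): 16
merge 16 and C(21): 37
merge A(25) and D(26): 51
merge 37 and 51: 88
Total encoded bits = sum of merged weights = 16 + 37 + 51 + 88 = 192.

192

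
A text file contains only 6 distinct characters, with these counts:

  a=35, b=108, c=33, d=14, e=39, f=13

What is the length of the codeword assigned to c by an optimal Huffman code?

3

Huffman merges, smallest pair first:
f(13) + d(14) → 27
27 + c(33) → 60
a(35) + e(39) → 74
60 + 74 → 134
b(108) + 134 → 242
The subtree containing c is merged 3 times, so code length = 3.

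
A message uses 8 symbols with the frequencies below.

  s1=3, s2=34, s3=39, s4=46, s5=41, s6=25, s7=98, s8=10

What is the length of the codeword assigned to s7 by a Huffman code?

Repeatedly merge the two smallest:
s1(3) + s8(10) → 13
13 + s6(25) → 38
s2(34) + 38 → 72
s3(39) + s5(41) → 80
s4(46) + 72 → 118
80 + s7(98) → 178
118 + 178 → 296
s7 sits 2 levels below the root, so its codeword is 2 bits.

2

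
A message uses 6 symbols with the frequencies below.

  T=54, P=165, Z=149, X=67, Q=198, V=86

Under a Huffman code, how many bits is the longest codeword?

Merge the two lowest-weight nodes at each step:
combine T(54), X(67) → 121
combine V(86), 121 → 207
combine Z(149), P(165) → 314
combine Q(198), 207 → 405
combine 314, 405 → 719
The first pair merged (T, X) ends up deepest, at depth 4.

4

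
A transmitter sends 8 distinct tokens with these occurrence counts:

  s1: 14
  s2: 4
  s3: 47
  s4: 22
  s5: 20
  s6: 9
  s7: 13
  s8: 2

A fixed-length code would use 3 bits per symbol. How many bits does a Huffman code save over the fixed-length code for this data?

Fixed-length: 3 bits × 131 symbols = 393 bits.
Huffman merges:
s8(2) + s2(4) → 6
6 + s6(9) → 15
s7(13) + s1(14) → 27
15 + s5(20) → 35
s4(22) + 27 → 49
35 + s3(47) → 82
49 + 82 → 131
Huffman total = 6 + 15 + 27 + 35 + 49 + 82 + 131 = 345 bits.
Saving = 393 − 345 = 48 bits.

48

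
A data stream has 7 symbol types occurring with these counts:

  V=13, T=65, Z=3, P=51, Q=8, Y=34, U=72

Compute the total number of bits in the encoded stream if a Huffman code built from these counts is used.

Merge the two smallest weights repeatedly:
Z(3) + Q(8) → 11
11 + V(13) → 24
24 + Y(34) → 58
P(51) + 58 → 109
T(65) + U(72) → 137
109 + 137 → 246
The encoded length is the sum of every internal node's weight: 11 + 24 + 58 + 109 + 137 + 246 = 585 bits.

585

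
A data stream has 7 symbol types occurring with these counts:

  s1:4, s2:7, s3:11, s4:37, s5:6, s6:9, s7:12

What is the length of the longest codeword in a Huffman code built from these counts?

4

Merge the two lowest-weight nodes at each step:
s1(4) + s5(6) → 10
s2(7) + s6(9) → 16
10 + s3(11) → 21
s7(12) + 16 → 28
21 + 28 → 49
s4(37) + 49 → 86
The first pair merged (s1, s5) ends up deepest, at depth 4.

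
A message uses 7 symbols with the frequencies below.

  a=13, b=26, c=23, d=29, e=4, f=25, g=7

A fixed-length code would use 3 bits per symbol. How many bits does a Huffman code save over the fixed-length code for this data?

45

Fixed-length: 3 bits × 127 symbols = 381 bits.
Huffman merges:
merge e(4) and g(7): 11
merge 11 and a(13): 24
merge c(23) and 24: 47
merge f(25) and b(26): 51
merge d(29) and 47: 76
merge 51 and 76: 127
Huffman total = 11 + 24 + 47 + 51 + 76 + 127 = 336 bits.
Saving = 381 − 336 = 45 bits.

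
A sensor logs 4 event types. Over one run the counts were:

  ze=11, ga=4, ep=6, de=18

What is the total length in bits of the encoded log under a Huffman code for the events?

70

Greedily combine the two least-frequent nodes:
merge ga(4) and ep(6): 10
merge 10 and ze(11): 21
merge de(18) and 21: 39
Total encoded bits = sum of merged weights = 10 + 21 + 39 = 70.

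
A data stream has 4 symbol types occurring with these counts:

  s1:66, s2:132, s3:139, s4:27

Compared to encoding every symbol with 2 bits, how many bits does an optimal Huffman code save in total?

Fixed-length: 2 bits × 364 symbols = 728 bits.
Huffman merges:
combine s4(27), s1(66) → 93
combine 93, s2(132) → 225
combine s3(139), 225 → 364
Huffman total = 93 + 225 + 364 = 682 bits.
Saving = 728 − 682 = 46 bits.

46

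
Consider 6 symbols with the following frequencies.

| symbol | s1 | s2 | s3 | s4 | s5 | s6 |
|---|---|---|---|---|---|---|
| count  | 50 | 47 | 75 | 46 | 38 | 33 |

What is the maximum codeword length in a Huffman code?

Merge the two lowest-weight nodes at each step:
combine s6(33), s5(38) → 71
combine s4(46), s2(47) → 93
combine s1(50), 71 → 121
combine s3(75), 93 → 168
combine 121, 168 → 289
The first pair merged (s6, s5) ends up deepest, at depth 3.

3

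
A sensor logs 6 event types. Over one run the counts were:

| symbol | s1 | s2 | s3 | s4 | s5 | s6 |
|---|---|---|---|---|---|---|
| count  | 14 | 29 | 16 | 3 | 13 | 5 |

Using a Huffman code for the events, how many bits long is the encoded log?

Merge the two smallest weights repeatedly:
combine s4(3), s6(5) → 8
combine 8, s5(13) → 21
combine s1(14), s3(16) → 30
combine 21, s2(29) → 50
combine 30, 50 → 80
The encoded length is the sum of every internal node's weight: 8 + 21 + 30 + 50 + 80 = 189 bits.

189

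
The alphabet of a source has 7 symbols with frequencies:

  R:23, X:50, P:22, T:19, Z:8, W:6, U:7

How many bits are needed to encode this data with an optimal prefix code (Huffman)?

Merge the two smallest weights repeatedly:
W(6) + U(7) → 13
Z(8) + 13 → 21
T(19) + 21 → 40
P(22) + R(23) → 45
40 + 45 → 85
X(50) + 85 → 135
Each symbol's bit-cost is frequency × depth; summing gives 339 bits (equivalently 13 + 21 + 40 + 45 + 85 + 135).

339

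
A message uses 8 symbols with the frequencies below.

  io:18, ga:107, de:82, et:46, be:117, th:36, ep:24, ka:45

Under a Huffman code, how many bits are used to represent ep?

Huffman merges, smallest pair first:
merge io(18) and ep(24): 42
merge th(36) and 42: 78
merge ka(45) and et(46): 91
merge 78 and de(82): 160
merge 91 and ga(107): 198
merge be(117) and 160: 277
merge 198 and 277: 475
The subtree containing ep is merged 5 times, so code length = 5.

5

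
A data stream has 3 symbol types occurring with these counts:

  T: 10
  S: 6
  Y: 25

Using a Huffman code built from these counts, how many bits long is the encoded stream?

Greedily combine the two least-frequent nodes:
S(6) + T(10) → 16
16 + Y(25) → 41
The encoded length is the sum of every internal node's weight: 16 + 41 = 57 bits.

57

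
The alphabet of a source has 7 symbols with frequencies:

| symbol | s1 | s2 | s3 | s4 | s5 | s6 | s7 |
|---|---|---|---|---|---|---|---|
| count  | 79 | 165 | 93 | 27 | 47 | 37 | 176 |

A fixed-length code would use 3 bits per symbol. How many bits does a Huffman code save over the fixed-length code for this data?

Fixed-length: 3 bits × 624 symbols = 1872 bits.
Huffman merges:
s4(27) + s6(37) → 64
s5(47) + 64 → 111
s1(79) + s3(93) → 172
111 + s2(165) → 276
172 + s7(176) → 348
276 + 348 → 624
Huffman total = 64 + 111 + 172 + 276 + 348 + 624 = 1595 bits.
Saving = 1872 − 1595 = 277 bits.

277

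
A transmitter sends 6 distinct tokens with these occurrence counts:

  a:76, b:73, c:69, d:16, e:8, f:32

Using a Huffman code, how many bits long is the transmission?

628

Build the Huffman tree bottom-up:
merge e(8) and d(16): 24
merge 24 and f(32): 56
merge 56 and c(69): 125
merge b(73) and a(76): 149
merge 125 and 149: 274
The encoded length is the sum of every internal node's weight: 24 + 56 + 125 + 149 + 274 = 628 bits.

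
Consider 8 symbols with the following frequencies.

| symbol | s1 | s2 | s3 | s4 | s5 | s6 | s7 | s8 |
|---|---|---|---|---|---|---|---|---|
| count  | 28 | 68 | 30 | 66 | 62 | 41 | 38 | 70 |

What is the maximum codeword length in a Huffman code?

Merge the two lowest-weight nodes at each step:
s1(28) + s3(30) → 58
s7(38) + s6(41) → 79
58 + s5(62) → 120
s4(66) + s2(68) → 134
s8(70) + 79 → 149
120 + 134 → 254
149 + 254 → 403
Maximum depth reached is 4.

4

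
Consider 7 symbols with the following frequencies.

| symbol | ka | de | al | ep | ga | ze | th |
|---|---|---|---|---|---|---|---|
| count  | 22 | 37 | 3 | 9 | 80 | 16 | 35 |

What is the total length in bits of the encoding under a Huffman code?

Build the Huffman tree bottom-up:
merge al(3) and ep(9): 12
merge 12 and ze(16): 28
merge ka(22) and 28: 50
merge th(35) and de(37): 72
merge 50 and 72: 122
merge ga(80) and 122: 202
Each symbol's bit-cost is frequency × depth; summing gives 486 bits (equivalently 12 + 28 + 50 + 72 + 122 + 202).

486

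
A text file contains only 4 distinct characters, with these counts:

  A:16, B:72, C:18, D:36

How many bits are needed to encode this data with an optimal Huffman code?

246

Merge the two smallest weights repeatedly:
A(16) + C(18) → 34
34 + D(36) → 70
70 + B(72) → 142
Each symbol's bit-cost is frequency × depth; summing gives 246 bits (equivalently 34 + 70 + 142).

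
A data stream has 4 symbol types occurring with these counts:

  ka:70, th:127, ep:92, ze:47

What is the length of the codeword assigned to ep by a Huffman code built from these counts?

2

Huffman merges, smallest pair first:
merge ze(47) and ka(70): 117
merge ep(92) and 117: 209
merge th(127) and 209: 336
ep sits 2 levels below the root, so its codeword is 2 bits.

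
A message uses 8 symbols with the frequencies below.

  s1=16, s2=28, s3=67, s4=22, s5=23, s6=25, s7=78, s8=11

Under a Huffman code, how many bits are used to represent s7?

2

Repeatedly merge the two smallest:
merge s8(11) and s1(16): 27
merge s4(22) and s5(23): 45
merge s6(25) and 27: 52
merge s2(28) and 45: 73
merge 52 and s3(67): 119
merge 73 and s7(78): 151
merge 119 and 151: 270
s7 sits 2 levels below the root, so its codeword is 2 bits.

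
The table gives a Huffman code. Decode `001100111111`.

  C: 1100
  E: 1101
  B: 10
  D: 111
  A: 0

AACDD

Read left to right; each codeword is recognised as soon as it completes (prefix code):
  0→A | 0→A | 1100→C | 111→D | 111→D
Decoded message: AACDD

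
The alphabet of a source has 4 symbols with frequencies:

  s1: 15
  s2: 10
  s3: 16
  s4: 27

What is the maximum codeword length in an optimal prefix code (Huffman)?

3

Merge the two lowest-weight nodes at each step:
combine s2(10), s1(15) → 25
combine s3(16), 25 → 41
combine s4(27), 41 → 68
The first pair merged (s2, s1) ends up deepest, at depth 3.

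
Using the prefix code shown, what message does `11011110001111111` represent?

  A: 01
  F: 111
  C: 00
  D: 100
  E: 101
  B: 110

Read left to right; each codeword is recognised as soon as it completes (prefix code):
  110→B | 111→F | 100→D | 01→A | 111→F | 111→F
Decoded message: BFDAFF

BFDAFF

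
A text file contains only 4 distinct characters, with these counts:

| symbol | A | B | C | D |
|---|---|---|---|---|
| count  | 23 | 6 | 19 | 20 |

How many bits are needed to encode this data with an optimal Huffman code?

Greedily combine the two least-frequent nodes:
B(6) + C(19) → 25
D(20) + A(23) → 43
25 + 43 → 68
Each symbol's bit-cost is frequency × depth; summing gives 136 bits (equivalently 25 + 43 + 68).

136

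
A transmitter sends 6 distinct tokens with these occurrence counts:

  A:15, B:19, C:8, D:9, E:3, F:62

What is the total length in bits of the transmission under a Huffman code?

Greedily combine the two least-frequent nodes:
combine E(3), C(8) → 11
combine D(9), 11 → 20
combine A(15), B(19) → 34
combine 20, 34 → 54
combine 54, F(62) → 116
Each symbol's bit-cost is frequency × depth; summing gives 235 bits (equivalently 11 + 20 + 34 + 54 + 116).

235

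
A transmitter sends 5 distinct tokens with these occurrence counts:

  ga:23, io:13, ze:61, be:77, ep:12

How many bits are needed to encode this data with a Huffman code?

Build the Huffman tree bottom-up:
merge ep(12) and io(13): 25
merge ga(23) and 25: 48
merge 48 and ze(61): 109
merge be(77) and 109: 186
Total encoded bits = sum of merged weights = 25 + 48 + 109 + 186 = 368.

368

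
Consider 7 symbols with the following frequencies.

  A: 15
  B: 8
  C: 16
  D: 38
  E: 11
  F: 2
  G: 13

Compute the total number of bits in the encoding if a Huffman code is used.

Greedily combine the two least-frequent nodes:
merge F(2) and B(8): 10
merge 10 and E(11): 21
merge G(13) and A(15): 28
merge C(16) and 21: 37
merge 28 and 37: 65
merge D(38) and 65: 103
Each symbol's bit-cost is frequency × depth; summing gives 264 bits (equivalently 10 + 21 + 28 + 37 + 65 + 103).

264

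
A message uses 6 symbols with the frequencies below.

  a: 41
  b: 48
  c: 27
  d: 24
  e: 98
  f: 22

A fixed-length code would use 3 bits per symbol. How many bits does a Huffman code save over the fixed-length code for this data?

Fixed-length: 3 bits × 260 symbols = 780 bits.
Huffman merges:
merge f(22) and d(24): 46
merge c(27) and a(41): 68
merge 46 and b(48): 94
merge 68 and 94: 162
merge e(98) and 162: 260
Huffman total = 46 + 68 + 94 + 162 + 260 = 630 bits.
Saving = 780 − 630 = 150 bits.

150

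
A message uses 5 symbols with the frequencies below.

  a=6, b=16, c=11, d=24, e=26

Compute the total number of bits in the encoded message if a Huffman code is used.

Greedily combine the two least-frequent nodes:
a(6) + c(11) → 17
b(16) + 17 → 33
d(24) + e(26) → 50
33 + 50 → 83
The encoded length is the sum of every internal node's weight: 17 + 33 + 50 + 83 = 183 bits.

183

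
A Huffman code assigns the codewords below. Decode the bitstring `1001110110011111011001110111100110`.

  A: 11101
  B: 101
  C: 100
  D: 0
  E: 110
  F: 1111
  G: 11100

CACFBCAGE

Read left to right; each codeword is recognised as soon as it completes (prefix code):
  100→C | 11101→A | 100→C | 1111→F | 101→B | 100→C | 11101→A | 11100→G | 110→E
Decoded message: CACFBCAGE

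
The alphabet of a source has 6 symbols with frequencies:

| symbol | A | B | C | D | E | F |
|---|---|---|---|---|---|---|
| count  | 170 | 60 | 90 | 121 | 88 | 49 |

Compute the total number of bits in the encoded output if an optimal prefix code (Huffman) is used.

Greedily combine the two least-frequent nodes:
merge F(49) and B(60): 109
merge E(88) and C(90): 178
merge 109 and D(121): 230
merge A(170) and 178: 348
merge 230 and 348: 578
The encoded length is the sum of every internal node's weight: 109 + 178 + 230 + 348 + 578 = 1443 bits.

1443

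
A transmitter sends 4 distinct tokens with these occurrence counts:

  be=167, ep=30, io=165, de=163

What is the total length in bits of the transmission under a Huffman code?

Greedily combine the two least-frequent nodes:
ep(30) + de(163) → 193
io(165) + be(167) → 332
193 + 332 → 525
The encoded length is the sum of every internal node's weight: 193 + 332 + 525 = 1050 bits.

1050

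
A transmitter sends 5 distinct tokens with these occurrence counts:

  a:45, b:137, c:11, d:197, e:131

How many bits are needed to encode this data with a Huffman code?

1088

Build the Huffman tree bottom-up:
c(11) + a(45) → 56
56 + e(131) → 187
b(137) + 187 → 324
d(197) + 324 → 521
The encoded length is the sum of every internal node's weight: 56 + 187 + 324 + 521 = 1088 bits.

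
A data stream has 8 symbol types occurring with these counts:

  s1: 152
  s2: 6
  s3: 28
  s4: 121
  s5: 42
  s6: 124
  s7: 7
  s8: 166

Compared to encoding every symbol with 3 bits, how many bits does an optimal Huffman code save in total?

305

Fixed-length: 3 bits × 646 symbols = 1938 bits.
Huffman merges:
s2(6) + s7(7) → 13
13 + s3(28) → 41
41 + s5(42) → 83
83 + s4(121) → 204
s6(124) + s1(152) → 276
s8(166) + 204 → 370
276 + 370 → 646
Huffman total = 13 + 41 + 83 + 204 + 276 + 370 + 646 = 1633 bits.
Saving = 1938 − 1633 = 305 bits.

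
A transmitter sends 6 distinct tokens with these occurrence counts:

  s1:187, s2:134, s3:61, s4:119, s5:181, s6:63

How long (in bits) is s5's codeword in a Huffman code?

Build the tree from the bottom:
s3(61) + s6(63) → 124
s4(119) + 124 → 243
s2(134) + s5(181) → 315
s1(187) + 243 → 430
315 + 430 → 745
s5's leaf is at depth 2, giving a 2-bit codeword.

2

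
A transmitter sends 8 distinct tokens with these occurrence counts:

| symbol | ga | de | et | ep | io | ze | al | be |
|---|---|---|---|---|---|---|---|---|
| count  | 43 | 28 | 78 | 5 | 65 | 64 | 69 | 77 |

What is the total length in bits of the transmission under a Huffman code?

1241

Build the Huffman tree bottom-up:
merge ep(5) and de(28): 33
merge 33 and ga(43): 76
merge ze(64) and io(65): 129
merge al(69) and 76: 145
merge be(77) and et(78): 155
merge 129 and 145: 274
merge 155 and 274: 429
Total encoded bits = sum of merged weights = 33 + 76 + 129 + 145 + 155 + 274 + 429 = 1241.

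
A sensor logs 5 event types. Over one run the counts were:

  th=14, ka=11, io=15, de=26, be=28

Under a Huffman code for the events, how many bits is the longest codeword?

3

Merge the two lowest-weight nodes at each step:
merge ka(11) and th(14): 25
merge io(15) and 25: 40
merge de(26) and be(28): 54
merge 40 and 54: 94
The rarest symbols sit at the bottom; the longest codeword is 3 bits.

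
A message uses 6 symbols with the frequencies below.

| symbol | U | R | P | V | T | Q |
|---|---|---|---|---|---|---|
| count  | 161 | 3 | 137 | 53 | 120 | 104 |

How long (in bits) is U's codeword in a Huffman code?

2

Repeatedly merge the two smallest:
merge R(3) and V(53): 56
merge 56 and Q(104): 160
merge T(120) and P(137): 257
merge 160 and U(161): 321
merge 257 and 321: 578
U sits 2 levels below the root, so its codeword is 2 bits.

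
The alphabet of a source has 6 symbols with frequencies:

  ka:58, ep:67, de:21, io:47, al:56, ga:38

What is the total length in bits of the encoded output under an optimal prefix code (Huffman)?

736

Merge the two smallest weights repeatedly:
merge de(21) and ga(38): 59
merge io(47) and al(56): 103
merge ka(58) and 59: 117
merge ep(67) and 103: 170
merge 117 and 170: 287
The encoded length is the sum of every internal node's weight: 59 + 103 + 117 + 170 + 287 = 736 bits.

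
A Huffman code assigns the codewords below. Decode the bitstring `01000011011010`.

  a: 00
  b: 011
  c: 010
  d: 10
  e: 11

Read left to right; each codeword is recognised as soon as it completes (prefix code):
  010→c | 00→a | 011→b | 011→b | 010→c
Decoded message: cabbc

cabbc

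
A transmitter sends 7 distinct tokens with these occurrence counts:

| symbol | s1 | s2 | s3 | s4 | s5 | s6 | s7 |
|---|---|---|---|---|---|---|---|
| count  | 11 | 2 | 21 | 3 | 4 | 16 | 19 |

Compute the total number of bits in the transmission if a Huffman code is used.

186

Greedily combine the two least-frequent nodes:
merge s2(2) and s4(3): 5
merge s5(4) and 5: 9
merge 9 and s1(11): 20
merge s6(16) and s7(19): 35
merge 20 and s3(21): 41
merge 35 and 41: 76
Total encoded bits = sum of merged weights = 5 + 9 + 20 + 35 + 41 + 76 = 186.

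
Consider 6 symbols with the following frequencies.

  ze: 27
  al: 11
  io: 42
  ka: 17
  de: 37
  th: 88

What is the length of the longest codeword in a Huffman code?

4

Merge the two lowest-weight nodes at each step:
combine al(11), ka(17) → 28
combine ze(27), 28 → 55
combine de(37), io(42) → 79
combine 55, 79 → 134
combine th(88), 134 → 222
The rarest symbols sit at the bottom; the longest codeword is 4 bits.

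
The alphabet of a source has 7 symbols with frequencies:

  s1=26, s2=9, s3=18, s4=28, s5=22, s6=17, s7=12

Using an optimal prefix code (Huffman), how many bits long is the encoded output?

Greedily combine the two least-frequent nodes:
combine s2(9), s7(12) → 21
combine s6(17), s3(18) → 35
combine 21, s5(22) → 43
combine s1(26), s4(28) → 54
combine 35, 43 → 78
combine 54, 78 → 132
Total encoded bits = sum of merged weights = 21 + 35 + 43 + 54 + 78 + 132 = 363.

363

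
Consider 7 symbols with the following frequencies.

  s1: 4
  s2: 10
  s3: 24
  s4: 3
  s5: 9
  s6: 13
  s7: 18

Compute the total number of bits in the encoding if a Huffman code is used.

Build the Huffman tree bottom-up:
combine s4(3), s1(4) → 7
combine 7, s5(9) → 16
combine s2(10), s6(13) → 23
combine 16, s7(18) → 34
combine 23, s3(24) → 47
combine 34, 47 → 81
The encoded length is the sum of every internal node's weight: 7 + 16 + 23 + 34 + 47 + 81 = 208 bits.

208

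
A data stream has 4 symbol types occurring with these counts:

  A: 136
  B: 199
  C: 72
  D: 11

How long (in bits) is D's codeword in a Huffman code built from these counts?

3

Build the tree from the bottom:
combine D(11), C(72) → 83
combine 83, A(136) → 219
combine B(199), 219 → 418
D's leaf is at depth 3, giving a 3-bit codeword.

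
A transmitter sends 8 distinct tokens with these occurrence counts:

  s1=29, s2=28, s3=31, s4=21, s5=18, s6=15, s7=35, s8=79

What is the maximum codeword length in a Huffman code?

Merge the two lowest-weight nodes at each step:
combine s6(15), s5(18) → 33
combine s4(21), s2(28) → 49
combine s1(29), s3(31) → 60
combine 33, s7(35) → 68
combine 49, 60 → 109
combine 68, s8(79) → 147
combine 109, 147 → 256
Maximum depth reached is 4.

4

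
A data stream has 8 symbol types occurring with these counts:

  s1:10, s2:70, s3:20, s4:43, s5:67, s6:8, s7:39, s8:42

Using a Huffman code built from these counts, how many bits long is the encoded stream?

Build the Huffman tree bottom-up:
merge s6(8) and s1(10): 18
merge 18 and s3(20): 38
merge 38 and s7(39): 77
merge s8(42) and s4(43): 85
merge s5(67) and s2(70): 137
merge 77 and 85: 162
merge 137 and 162: 299
The encoded length is the sum of every internal node's weight: 18 + 38 + 77 + 85 + 137 + 162 + 299 = 816 bits.

816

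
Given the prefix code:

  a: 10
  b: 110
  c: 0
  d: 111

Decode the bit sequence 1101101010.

bbaa

Read left to right; each codeword is recognised as soon as it completes (prefix code):
  110→b | 110→b | 10→a | 10→a
Decoded message: bbaa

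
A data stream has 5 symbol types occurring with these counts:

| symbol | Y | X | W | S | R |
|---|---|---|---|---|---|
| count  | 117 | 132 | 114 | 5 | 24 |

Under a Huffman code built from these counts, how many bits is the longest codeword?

3

Merge the two lowest-weight nodes at each step:
S(5) + R(24) → 29
29 + W(114) → 143
Y(117) + X(132) → 249
143 + 249 → 392
The first pair merged (S, R) ends up deepest, at depth 3.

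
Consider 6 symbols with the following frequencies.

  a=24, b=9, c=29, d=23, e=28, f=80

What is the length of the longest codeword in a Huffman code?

4

Merge the two lowest-weight nodes at each step:
merge b(9) and d(23): 32
merge a(24) and e(28): 52
merge c(29) and 32: 61
merge 52 and 61: 113
merge f(80) and 113: 193
Maximum depth reached is 4.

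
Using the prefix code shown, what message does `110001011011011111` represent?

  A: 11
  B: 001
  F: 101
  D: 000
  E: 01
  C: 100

Read left to right; each codeword is recognised as soon as it completes (prefix code):
  11→A | 000→D | 101→F | 101→F | 101→F | 11→A | 11→A
Decoded message: ADFFFAA

ADFFFAA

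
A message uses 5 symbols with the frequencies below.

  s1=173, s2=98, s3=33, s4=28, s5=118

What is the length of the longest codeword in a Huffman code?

4

Merge the two lowest-weight nodes at each step:
combine s4(28), s3(33) → 61
combine 61, s2(98) → 159
combine s5(118), 159 → 277
combine s1(173), 277 → 450
Maximum depth reached is 4.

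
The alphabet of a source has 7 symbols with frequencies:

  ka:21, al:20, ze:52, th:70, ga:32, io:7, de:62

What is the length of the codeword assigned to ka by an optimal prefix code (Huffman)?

Repeatedly merge the two smallest:
merge io(7) and al(20): 27
merge ka(21) and 27: 48
merge ga(32) and 48: 80
merge ze(52) and de(62): 114
merge th(70) and 80: 150
merge 114 and 150: 264
The subtree containing ka is merged 4 times, so code length = 4.

4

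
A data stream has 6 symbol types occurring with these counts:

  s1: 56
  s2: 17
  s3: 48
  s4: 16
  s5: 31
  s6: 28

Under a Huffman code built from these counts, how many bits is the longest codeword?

3

Merge the two lowest-weight nodes at each step:
s4(16) + s2(17) → 33
s6(28) + s5(31) → 59
33 + s3(48) → 81
s1(56) + 59 → 115
81 + 115 → 196
The first pair merged (s4, s2) ends up deepest, at depth 3.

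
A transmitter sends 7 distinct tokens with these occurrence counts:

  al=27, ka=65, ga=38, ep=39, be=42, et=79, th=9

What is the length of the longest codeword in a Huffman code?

4

Merge the two lowest-weight nodes at each step:
combine th(9), al(27) → 36
combine 36, ga(38) → 74
combine ep(39), be(42) → 81
combine ka(65), 74 → 139
combine et(79), 81 → 160
combine 139, 160 → 299
The first pair merged (th, al) ends up deepest, at depth 4.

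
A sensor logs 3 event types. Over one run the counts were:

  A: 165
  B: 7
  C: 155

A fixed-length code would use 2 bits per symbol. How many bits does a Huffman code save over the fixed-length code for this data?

Fixed-length: 2 bits × 327 symbols = 654 bits.
Huffman merges:
combine B(7), C(155) → 162
combine 162, A(165) → 327
Huffman total = 162 + 327 = 489 bits.
Saving = 654 − 489 = 165 bits.

165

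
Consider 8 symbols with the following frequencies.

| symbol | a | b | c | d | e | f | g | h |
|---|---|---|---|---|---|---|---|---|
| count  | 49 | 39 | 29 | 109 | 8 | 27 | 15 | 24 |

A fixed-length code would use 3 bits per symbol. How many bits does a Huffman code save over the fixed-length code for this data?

92

Fixed-length: 3 bits × 300 symbols = 900 bits.
Huffman merges:
merge e(8) and g(15): 23
merge 23 and h(24): 47
merge f(27) and c(29): 56
merge b(39) and 47: 86
merge a(49) and 56: 105
merge 86 and 105: 191
merge d(109) and 191: 300
Huffman total = 23 + 47 + 56 + 86 + 105 + 191 + 300 = 808 bits.
Saving = 900 − 808 = 92 bits.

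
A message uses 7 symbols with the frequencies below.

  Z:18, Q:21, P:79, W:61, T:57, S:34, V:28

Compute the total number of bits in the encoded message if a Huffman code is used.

Merge the two smallest weights repeatedly:
Z(18) + Q(21) → 39
V(28) + S(34) → 62
39 + T(57) → 96
W(61) + 62 → 123
P(79) + 96 → 175
123 + 175 → 298
Total encoded bits = sum of merged weights = 39 + 62 + 96 + 123 + 175 + 298 = 793.

793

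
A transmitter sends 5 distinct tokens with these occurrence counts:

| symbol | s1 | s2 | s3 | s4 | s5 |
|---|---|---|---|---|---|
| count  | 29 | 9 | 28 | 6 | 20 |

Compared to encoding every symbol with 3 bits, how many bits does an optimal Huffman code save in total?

77

Fixed-length: 3 bits × 92 symbols = 276 bits.
Huffman merges:
combine s4(6), s2(9) → 15
combine 15, s5(20) → 35
combine s3(28), s1(29) → 57
combine 35, 57 → 92
Huffman total = 15 + 35 + 57 + 92 = 199 bits.
Saving = 276 − 199 = 77 bits.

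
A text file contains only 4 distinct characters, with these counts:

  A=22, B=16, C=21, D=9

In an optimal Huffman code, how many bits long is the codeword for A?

Repeatedly merge the two smallest:
merge D(9) and B(16): 25
merge C(21) and A(22): 43
merge 25 and 43: 68
The subtree containing A is merged 2 times, so code length = 2.

2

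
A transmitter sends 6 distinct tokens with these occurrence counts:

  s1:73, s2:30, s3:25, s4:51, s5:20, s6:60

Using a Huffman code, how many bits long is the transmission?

Merge the two smallest weights repeatedly:
s5(20) + s3(25) → 45
s2(30) + 45 → 75
s4(51) + s6(60) → 111
s1(73) + 75 → 148
111 + 148 → 259
The encoded length is the sum of every internal node's weight: 45 + 75 + 111 + 148 + 259 = 638 bits.

638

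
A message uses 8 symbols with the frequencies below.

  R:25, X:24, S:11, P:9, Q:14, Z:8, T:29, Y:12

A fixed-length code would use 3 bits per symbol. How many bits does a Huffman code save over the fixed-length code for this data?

Fixed-length: 3 bits × 132 symbols = 396 bits.
Huffman merges:
merge Z(8) and P(9): 17
merge S(11) and Y(12): 23
merge Q(14) and 17: 31
merge 23 and X(24): 47
merge R(25) and T(29): 54
merge 31 and 47: 78
merge 54 and 78: 132
Huffman total = 17 + 23 + 31 + 47 + 54 + 78 + 132 = 382 bits.
Saving = 396 − 382 = 14 bits.

14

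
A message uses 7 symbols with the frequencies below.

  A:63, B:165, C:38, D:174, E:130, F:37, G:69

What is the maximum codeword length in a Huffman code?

4

Merge the two lowest-weight nodes at each step:
combine F(37), C(38) → 75
combine A(63), G(69) → 132
combine 75, E(130) → 205
combine 132, B(165) → 297
combine D(174), 205 → 379
combine 297, 379 → 676
The rarest symbols sit at the bottom; the longest codeword is 4 bits.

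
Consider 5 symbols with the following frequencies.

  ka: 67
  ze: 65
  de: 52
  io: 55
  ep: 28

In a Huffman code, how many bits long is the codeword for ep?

3

Repeatedly merge the two smallest:
combine ep(28), de(52) → 80
combine io(55), ze(65) → 120
combine ka(67), 80 → 147
combine 120, 147 → 267
The subtree containing ep is merged 3 times, so code length = 3.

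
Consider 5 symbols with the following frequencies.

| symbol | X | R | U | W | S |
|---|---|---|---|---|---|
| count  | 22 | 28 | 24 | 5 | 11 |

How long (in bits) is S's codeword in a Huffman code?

Build the tree from the bottom:
combine W(5), S(11) → 16
combine 16, X(22) → 38
combine U(24), R(28) → 52
combine 38, 52 → 90
S's leaf is at depth 3, giving a 3-bit codeword.

3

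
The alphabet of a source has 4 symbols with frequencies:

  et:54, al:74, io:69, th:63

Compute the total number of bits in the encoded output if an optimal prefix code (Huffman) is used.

520

Greedily combine the two least-frequent nodes:
merge et(54) and th(63): 117
merge io(69) and al(74): 143
merge 117 and 143: 260
The encoded length is the sum of every internal node's weight: 117 + 143 + 260 = 520 bits.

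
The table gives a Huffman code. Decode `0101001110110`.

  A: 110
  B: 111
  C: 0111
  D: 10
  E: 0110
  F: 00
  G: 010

GDCE

Read left to right; each codeword is recognised as soon as it completes (prefix code):
  010→G | 10→D | 0111→C | 0110→E
Decoded message: GDCE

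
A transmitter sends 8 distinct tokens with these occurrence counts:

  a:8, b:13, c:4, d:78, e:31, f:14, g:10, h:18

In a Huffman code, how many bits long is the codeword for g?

Repeatedly merge the two smallest:
combine c(4), a(8) → 12
combine g(10), 12 → 22
combine b(13), f(14) → 27
combine h(18), 22 → 40
combine 27, e(31) → 58
combine 40, 58 → 98
combine d(78), 98 → 176
g's leaf is at depth 4, giving a 4-bit codeword.

4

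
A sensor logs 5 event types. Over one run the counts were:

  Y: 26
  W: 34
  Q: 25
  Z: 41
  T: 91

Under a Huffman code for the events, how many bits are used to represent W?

Repeatedly merge the two smallest:
merge Q(25) and Y(26): 51
merge W(34) and Z(41): 75
merge 51 and 75: 126
merge T(91) and 126: 217
The subtree containing W is merged 3 times, so code length = 3.

3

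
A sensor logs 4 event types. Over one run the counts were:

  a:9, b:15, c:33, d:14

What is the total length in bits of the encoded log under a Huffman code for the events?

132

Build the Huffman tree bottom-up:
a(9) + d(14) → 23
b(15) + 23 → 38
c(33) + 38 → 71
The encoded length is the sum of every internal node's weight: 23 + 38 + 71 = 132 bits.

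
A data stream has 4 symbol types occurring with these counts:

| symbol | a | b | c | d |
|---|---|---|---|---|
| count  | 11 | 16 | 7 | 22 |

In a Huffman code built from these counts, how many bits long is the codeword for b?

Huffman merges, smallest pair first:
merge c(7) and a(11): 18
merge b(16) and 18: 34
merge d(22) and 34: 56
b sits 2 levels below the root, so its codeword is 2 bits.

2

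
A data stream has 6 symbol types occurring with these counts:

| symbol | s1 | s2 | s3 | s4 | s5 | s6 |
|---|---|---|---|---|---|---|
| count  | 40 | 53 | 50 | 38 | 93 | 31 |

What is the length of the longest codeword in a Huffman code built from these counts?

3

Merge the two lowest-weight nodes at each step:
merge s6(31) and s4(38): 69
merge s1(40) and s3(50): 90
merge s2(53) and 69: 122
merge 90 and s5(93): 183
merge 122 and 183: 305
Maximum depth reached is 3.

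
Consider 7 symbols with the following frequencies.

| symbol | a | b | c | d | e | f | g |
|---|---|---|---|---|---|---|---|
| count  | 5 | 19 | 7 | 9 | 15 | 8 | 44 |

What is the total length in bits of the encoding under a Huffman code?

Greedily combine the two least-frequent nodes:
combine a(5), c(7) → 12
combine f(8), d(9) → 17
combine 12, e(15) → 27
combine 17, b(19) → 36
combine 27, 36 → 63
combine g(44), 63 → 107
The encoded length is the sum of every internal node's weight: 12 + 17 + 27 + 36 + 63 + 107 = 262 bits.

262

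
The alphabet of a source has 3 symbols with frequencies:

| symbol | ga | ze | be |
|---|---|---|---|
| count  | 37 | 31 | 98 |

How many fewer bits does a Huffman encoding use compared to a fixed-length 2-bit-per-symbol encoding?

Fixed-length: 2 bits × 166 symbols = 332 bits.
Huffman merges:
ze(31) + ga(37) → 68
68 + be(98) → 166
Huffman total = 68 + 166 = 234 bits.
Saving = 332 − 234 = 98 bits.

98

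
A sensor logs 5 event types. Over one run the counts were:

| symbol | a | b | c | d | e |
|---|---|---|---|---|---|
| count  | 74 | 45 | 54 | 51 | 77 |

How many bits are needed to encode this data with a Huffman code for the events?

Merge the two smallest weights repeatedly:
merge b(45) and d(51): 96
merge c(54) and a(74): 128
merge e(77) and 96: 173
merge 128 and 173: 301
The encoded length is the sum of every internal node's weight: 96 + 128 + 173 + 301 = 698 bits.

698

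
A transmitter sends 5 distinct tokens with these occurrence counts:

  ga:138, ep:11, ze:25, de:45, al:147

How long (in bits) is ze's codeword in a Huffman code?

Build the tree from the bottom:
combine ep(11), ze(25) → 36
combine 36, de(45) → 81
combine 81, ga(138) → 219
combine al(147), 219 → 366
The subtree containing ze is merged 4 times, so code length = 4.

4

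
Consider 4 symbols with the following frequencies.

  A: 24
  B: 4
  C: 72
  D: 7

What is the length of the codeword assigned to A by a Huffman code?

Huffman merges, smallest pair first:
combine B(4), D(7) → 11
combine 11, A(24) → 35
combine 35, C(72) → 107
The subtree containing A is merged 2 times, so code length = 2.

2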